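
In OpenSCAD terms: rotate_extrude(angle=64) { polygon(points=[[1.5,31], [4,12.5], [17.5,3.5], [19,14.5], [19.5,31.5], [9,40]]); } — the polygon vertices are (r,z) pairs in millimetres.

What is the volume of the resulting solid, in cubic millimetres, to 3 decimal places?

Volume = 5670.645 mm³

Profile (r,z), 6 vertices: (1.5,31) (4,12.5) (17.5,3.5) (19,14.5) (19.5,31.5) (9,40)
edge 0: (1.5,31)→(4,12.5)  cross = 1.5·12.5 − 4·31 = -105.2500; (r_i+r_j)·cross = 5.5·-105.2500 = -578.8750
edge 1: (4,12.5)→(17.5,3.5)  cross = 4·3.5 − 17.5·12.5 = -204.7500; (r_i+r_j)·cross = 21.5·-204.7500 = -4402.1250
edge 2: (17.5,3.5)→(19,14.5)  cross = 17.5·14.5 − 19·3.5 = 187.2500; (r_i+r_j)·cross = 36.5·187.2500 = 6834.6250
edge 3: (19,14.5)→(19.5,31.5)  cross = 19·31.5 − 19.5·14.5 = 315.7500; (r_i+r_j)·cross = 38.5·315.7500 = 12156.3750
edge 4: (19.5,31.5)→(9,40)  cross = 19.5·40 − 9·31.5 = 496.5000; (r_i+r_j)·cross = 28.5·496.5000 = 14150.2500
edge 5: (9,40)→(1.5,31)  cross = 9·31 − 1.5·40 = 219.0000; (r_i+r_j)·cross = 10.5·219.0000 = 2299.5000
Σcross = 908.5000 → A = |Σcross|/2 = 454.2500 mm²
Σ(r_i+r_j)·cross = 30459.7500 → first moment M = |Σ|/6 = 5076.6250
R_c = M/A = 5076.6250/454.2500 = 11.1758 mm
θ = 64° = 1.117011 rad
V = θ·R_c·A = 1.117011·11.1758·454.2500 = 5670.645 mm³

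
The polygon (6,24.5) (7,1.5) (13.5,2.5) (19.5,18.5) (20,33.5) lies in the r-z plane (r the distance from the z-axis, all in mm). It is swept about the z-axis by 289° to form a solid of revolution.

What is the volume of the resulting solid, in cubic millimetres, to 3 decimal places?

Profile (r,z), 5 vertices: (6,24.5) (7,1.5) (13.5,2.5) (19.5,18.5) (20,33.5)
edge 0: (6,24.5)→(7,1.5)  cross = 6·1.5 − 7·24.5 = -162.5000; (r_i+r_j)·cross = 13·-162.5000 = -2112.5000
edge 1: (7,1.5)→(13.5,2.5)  cross = 7·2.5 − 13.5·1.5 = -2.7500; (r_i+r_j)·cross = 20.5·-2.7500 = -56.3750
edge 2: (13.5,2.5)→(19.5,18.5)  cross = 13.5·18.5 − 19.5·2.5 = 201.0000; (r_i+r_j)·cross = 33·201.0000 = 6633.0000
edge 3: (19.5,18.5)→(20,33.5)  cross = 19.5·33.5 − 20·18.5 = 283.2500; (r_i+r_j)·cross = 39.5·283.2500 = 11188.3750
edge 4: (20,33.5)→(6,24.5)  cross = 20·24.5 − 6·33.5 = 289.0000; (r_i+r_j)·cross = 26·289.0000 = 7514.0000
Σcross = 608.0000 → A = |Σcross|/2 = 304.0000 mm²
Σ(r_i+r_j)·cross = 23166.5000 → first moment M = |Σ|/6 = 3861.0833
R_c = M/A = 3861.0833/304.0000 = 12.7009 mm
θ = 289° = 5.044002 rad
V = θ·R_c·A = 5.044002·12.7009·304.0000 = 19475.310 mm³

Volume = 19475.310 mm³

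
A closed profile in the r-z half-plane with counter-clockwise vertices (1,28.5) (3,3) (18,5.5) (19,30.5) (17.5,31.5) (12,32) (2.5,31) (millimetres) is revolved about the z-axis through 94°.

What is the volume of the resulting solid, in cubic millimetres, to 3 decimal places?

Volume = 7502.029 mm³

Profile (r,z), 7 vertices: (1,28.5) (3,3) (18,5.5) (19,30.5) (17.5,31.5) (12,32) (2.5,31)
edge 0: (1,28.5)→(3,3)  cross = 1·3 − 3·28.5 = -82.5000; (r_i+r_j)·cross = 4·-82.5000 = -330.0000
edge 1: (3,3)→(18,5.5)  cross = 3·5.5 − 18·3 = -37.5000; (r_i+r_j)·cross = 21·-37.5000 = -787.5000
edge 2: (18,5.5)→(19,30.5)  cross = 18·30.5 − 19·5.5 = 444.5000; (r_i+r_j)·cross = 37·444.5000 = 16446.5000
edge 3: (19,30.5)→(17.5,31.5)  cross = 19·31.5 − 17.5·30.5 = 64.7500; (r_i+r_j)·cross = 36.5·64.7500 = 2363.3750
edge 4: (17.5,31.5)→(12,32)  cross = 17.5·32 − 12·31.5 = 182.0000; (r_i+r_j)·cross = 29.5·182.0000 = 5369.0000
edge 5: (12,32)→(2.5,31)  cross = 12·31 − 2.5·32 = 292.0000; (r_i+r_j)·cross = 14.5·292.0000 = 4234.0000
edge 6: (2.5,31)→(1,28.5)  cross = 2.5·28.5 − 1·31 = 40.2500; (r_i+r_j)·cross = 3.5·40.2500 = 140.8750
Σcross = 903.5000 → A = |Σcross|/2 = 451.7500 mm²
Σ(r_i+r_j)·cross = 27436.2500 → first moment M = |Σ|/6 = 4572.7083
R_c = M/A = 4572.7083/451.7500 = 10.1222 mm
θ = 94° = 1.640609 rad
V = θ·R_c·A = 1.640609·10.1222·451.7500 = 7502.029 mm³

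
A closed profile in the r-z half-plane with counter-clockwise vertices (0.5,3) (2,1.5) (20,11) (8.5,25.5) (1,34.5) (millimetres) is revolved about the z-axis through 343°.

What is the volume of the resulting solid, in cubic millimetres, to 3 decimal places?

Profile (r,z), 5 vertices: (0.5,3) (2,1.5) (20,11) (8.5,25.5) (1,34.5)
edge 0: (0.5,3)→(2,1.5)  cross = 0.5·1.5 − 2·3 = -5.2500; (r_i+r_j)·cross = 2.5·-5.2500 = -13.1250
edge 1: (2,1.5)→(20,11)  cross = 2·11 − 20·1.5 = -8.0000; (r_i+r_j)·cross = 22·-8.0000 = -176.0000
edge 2: (20,11)→(8.5,25.5)  cross = 20·25.5 − 8.5·11 = 416.5000; (r_i+r_j)·cross = 28.5·416.5000 = 11870.2500
edge 3: (8.5,25.5)→(1,34.5)  cross = 8.5·34.5 − 1·25.5 = 267.7500; (r_i+r_j)·cross = 9.5·267.7500 = 2543.6250
edge 4: (1,34.5)→(0.5,3)  cross = 1·3 − 0.5·34.5 = -14.2500; (r_i+r_j)·cross = 1.5·-14.2500 = -21.3750
Σcross = 656.7500 → A = |Σcross|/2 = 328.3750 mm²
Σ(r_i+r_j)·cross = 14203.3750 → first moment M = |Σ|/6 = 2367.2292
R_c = M/A = 2367.2292/328.3750 = 7.2089 mm
θ = 343° = 5.986479 rad
V = θ·R_c·A = 5.986479·7.2089·328.3750 = 14171.368 mm³

Volume = 14171.368 mm³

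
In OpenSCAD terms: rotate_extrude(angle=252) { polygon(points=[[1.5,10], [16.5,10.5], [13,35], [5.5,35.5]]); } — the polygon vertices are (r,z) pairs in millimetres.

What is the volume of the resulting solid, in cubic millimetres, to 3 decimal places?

Volume = 11224.099 mm³

Profile (r,z), 4 vertices: (1.5,10) (16.5,10.5) (13,35) (5.5,35.5)
edge 0: (1.5,10)→(16.5,10.5)  cross = 1.5·10.5 − 16.5·10 = -149.2500; (r_i+r_j)·cross = 18·-149.2500 = -2686.5000
edge 1: (16.5,10.5)→(13,35)  cross = 16.5·35 − 13·10.5 = 441.0000; (r_i+r_j)·cross = 29.5·441.0000 = 13009.5000
edge 2: (13,35)→(5.5,35.5)  cross = 13·35.5 − 5.5·35 = 269.0000; (r_i+r_j)·cross = 18.5·269.0000 = 4976.5000
edge 3: (5.5,35.5)→(1.5,10)  cross = 5.5·10 − 1.5·35.5 = 1.7500; (r_i+r_j)·cross = 7·1.7500 = 12.2500
Σcross = 562.5000 → A = |Σcross|/2 = 281.2500 mm²
Σ(r_i+r_j)·cross = 15311.7500 → first moment M = |Σ|/6 = 2551.9583
R_c = M/A = 2551.9583/281.2500 = 9.0736 mm
θ = 252° = 4.398230 rad
V = θ·R_c·A = 4.398230·9.0736·281.2500 = 11224.099 mm³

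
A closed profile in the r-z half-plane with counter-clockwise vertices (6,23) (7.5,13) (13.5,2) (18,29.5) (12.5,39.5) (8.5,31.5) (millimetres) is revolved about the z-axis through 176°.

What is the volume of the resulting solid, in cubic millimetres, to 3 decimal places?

Profile (r,z), 6 vertices: (6,23) (7.5,13) (13.5,2) (18,29.5) (12.5,39.5) (8.5,31.5)
edge 0: (6,23)→(7.5,13)  cross = 6·13 − 7.5·23 = -94.5000; (r_i+r_j)·cross = 13.5·-94.5000 = -1275.7500
edge 1: (7.5,13)→(13.5,2)  cross = 7.5·2 − 13.5·13 = -160.5000; (r_i+r_j)·cross = 21·-160.5000 = -3370.5000
edge 2: (13.5,2)→(18,29.5)  cross = 13.5·29.5 − 18·2 = 362.2500; (r_i+r_j)·cross = 31.5·362.2500 = 11410.8750
edge 3: (18,29.5)→(12.5,39.5)  cross = 18·39.5 − 12.5·29.5 = 342.2500; (r_i+r_j)·cross = 30.5·342.2500 = 10438.6250
edge 4: (12.5,39.5)→(8.5,31.5)  cross = 12.5·31.5 − 8.5·39.5 = 58.0000; (r_i+r_j)·cross = 21·58.0000 = 1218.0000
edge 5: (8.5,31.5)→(6,23)  cross = 8.5·23 − 6·31.5 = 6.5000; (r_i+r_j)·cross = 14.5·6.5000 = 94.2500
Σcross = 514.0000 → A = |Σcross|/2 = 257.0000 mm²
Σ(r_i+r_j)·cross = 18515.5000 → first moment M = |Σ|/6 = 3085.9167
R_c = M/A = 3085.9167/257.0000 = 12.0075 mm
θ = 176° = 3.071779 rad
V = θ·R_c·A = 3.071779·12.0075·257.0000 = 9479.256 mm³

Volume = 9479.256 mm³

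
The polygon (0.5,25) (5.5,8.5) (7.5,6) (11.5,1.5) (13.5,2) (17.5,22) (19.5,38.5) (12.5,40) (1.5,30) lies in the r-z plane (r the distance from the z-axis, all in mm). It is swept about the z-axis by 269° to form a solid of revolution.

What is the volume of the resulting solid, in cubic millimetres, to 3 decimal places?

Profile (r,z), 9 vertices: (0.5,25) (5.5,8.5) (7.5,6) (11.5,1.5) (13.5,2) (17.5,22) (19.5,38.5) (12.5,40) (1.5,30)
edge 0: (0.5,25)→(5.5,8.5)  cross = 0.5·8.5 − 5.5·25 = -133.2500; (r_i+r_j)·cross = 6·-133.2500 = -799.5000
edge 1: (5.5,8.5)→(7.5,6)  cross = 5.5·6 − 7.5·8.5 = -30.7500; (r_i+r_j)·cross = 13·-30.7500 = -399.7500
edge 2: (7.5,6)→(11.5,1.5)  cross = 7.5·1.5 − 11.5·6 = -57.7500; (r_i+r_j)·cross = 19·-57.7500 = -1097.2500
edge 3: (11.5,1.5)→(13.5,2)  cross = 11.5·2 − 13.5·1.5 = 2.7500; (r_i+r_j)·cross = 25·2.7500 = 68.7500
edge 4: (13.5,2)→(17.5,22)  cross = 13.5·22 − 17.5·2 = 262.0000; (r_i+r_j)·cross = 31·262.0000 = 8122.0000
edge 5: (17.5,22)→(19.5,38.5)  cross = 17.5·38.5 − 19.5·22 = 244.7500; (r_i+r_j)·cross = 37·244.7500 = 9055.7500
edge 6: (19.5,38.5)→(12.5,40)  cross = 19.5·40 − 12.5·38.5 = 298.7500; (r_i+r_j)·cross = 32·298.7500 = 9560.0000
edge 7: (12.5,40)→(1.5,30)  cross = 12.5·30 − 1.5·40 = 315.0000; (r_i+r_j)·cross = 14·315.0000 = 4410.0000
edge 8: (1.5,30)→(0.5,25)  cross = 1.5·25 − 0.5·30 = 22.5000; (r_i+r_j)·cross = 2·22.5000 = 45.0000
Σcross = 924.0000 → A = |Σcross|/2 = 462.0000 mm²
Σ(r_i+r_j)·cross = 28965.0000 → first moment M = |Σ|/6 = 4827.5000
R_c = M/A = 4827.5000/462.0000 = 10.4491 mm
θ = 269° = 4.694936 rad
V = θ·R_c·A = 4.694936·10.4491·462.0000 = 22664.802 mm³

Volume = 22664.802 mm³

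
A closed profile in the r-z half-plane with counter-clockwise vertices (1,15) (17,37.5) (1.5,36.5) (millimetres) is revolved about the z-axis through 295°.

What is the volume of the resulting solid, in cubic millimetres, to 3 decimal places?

Profile (r,z), 3 vertices: (1,15) (17,37.5) (1.5,36.5)
edge 0: (1,15)→(17,37.5)  cross = 1·37.5 − 17·15 = -217.5000; (r_i+r_j)·cross = 18·-217.5000 = -3915.0000
edge 1: (17,37.5)→(1.5,36.5)  cross = 17·36.5 − 1.5·37.5 = 564.2500; (r_i+r_j)·cross = 18.5·564.2500 = 10438.6250
edge 2: (1.5,36.5)→(1,15)  cross = 1.5·15 − 1·36.5 = -14.0000; (r_i+r_j)·cross = 2.5·-14.0000 = -35.0000
Σcross = 332.7500 → A = |Σcross|/2 = 166.3750 mm²
Σ(r_i+r_j)·cross = 6488.6250 → first moment M = |Σ|/6 = 1081.4375
R_c = M/A = 1081.4375/166.3750 = 6.5000 mm
θ = 295° = 5.148721 rad
V = θ·R_c·A = 5.148721·6.5000·166.3750 = 5568.020 mm³

Volume = 5568.020 mm³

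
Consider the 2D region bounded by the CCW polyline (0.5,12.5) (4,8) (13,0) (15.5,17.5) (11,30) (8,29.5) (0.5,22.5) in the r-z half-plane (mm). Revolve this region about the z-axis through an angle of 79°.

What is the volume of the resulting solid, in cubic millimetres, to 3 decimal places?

Volume = 3386.157 mm³

Profile (r,z), 7 vertices: (0.5,12.5) (4,8) (13,0) (15.5,17.5) (11,30) (8,29.5) (0.5,22.5)
edge 0: (0.5,12.5)→(4,8)  cross = 0.5·8 − 4·12.5 = -46.0000; (r_i+r_j)·cross = 4.5·-46.0000 = -207.0000
edge 1: (4,8)→(13,0)  cross = 4·0 − 13·8 = -104.0000; (r_i+r_j)·cross = 17·-104.0000 = -1768.0000
edge 2: (13,0)→(15.5,17.5)  cross = 13·17.5 − 15.5·0 = 227.5000; (r_i+r_j)·cross = 28.5·227.5000 = 6483.7500
edge 3: (15.5,17.5)→(11,30)  cross = 15.5·30 − 11·17.5 = 272.5000; (r_i+r_j)·cross = 26.5·272.5000 = 7221.2500
edge 4: (11,30)→(8,29.5)  cross = 11·29.5 − 8·30 = 84.5000; (r_i+r_j)·cross = 19·84.5000 = 1605.5000
edge 5: (8,29.5)→(0.5,22.5)  cross = 8·22.5 − 0.5·29.5 = 165.2500; (r_i+r_j)·cross = 8.5·165.2500 = 1404.6250
edge 6: (0.5,22.5)→(0.5,12.5)  cross = 0.5·12.5 − 0.5·22.5 = -5.0000; (r_i+r_j)·cross = 1·-5.0000 = -5.0000
Σcross = 594.7500 → A = |Σcross|/2 = 297.3750 mm²
Σ(r_i+r_j)·cross = 14735.1250 → first moment M = |Σ|/6 = 2455.8542
R_c = M/A = 2455.8542/297.3750 = 8.2584 mm
θ = 79° = 1.378810 rad
V = θ·R_c·A = 1.378810·8.2584·297.3750 = 3386.157 mm³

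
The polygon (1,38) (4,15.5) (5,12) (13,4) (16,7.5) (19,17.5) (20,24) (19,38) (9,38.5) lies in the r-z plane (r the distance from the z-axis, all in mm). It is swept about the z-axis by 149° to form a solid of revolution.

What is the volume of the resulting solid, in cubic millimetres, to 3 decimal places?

Volume = 14007.812 mm³

Profile (r,z), 9 vertices: (1,38) (4,15.5) (5,12) (13,4) (16,7.5) (19,17.5) (20,24) (19,38) (9,38.5)
edge 0: (1,38)→(4,15.5)  cross = 1·15.5 − 4·38 = -136.5000; (r_i+r_j)·cross = 5·-136.5000 = -682.5000
edge 1: (4,15.5)→(5,12)  cross = 4·12 − 5·15.5 = -29.5000; (r_i+r_j)·cross = 9·-29.5000 = -265.5000
edge 2: (5,12)→(13,4)  cross = 5·4 − 13·12 = -136.0000; (r_i+r_j)·cross = 18·-136.0000 = -2448.0000
edge 3: (13,4)→(16,7.5)  cross = 13·7.5 − 16·4 = 33.5000; (r_i+r_j)·cross = 29·33.5000 = 971.5000
edge 4: (16,7.5)→(19,17.5)  cross = 16·17.5 − 19·7.5 = 137.5000; (r_i+r_j)·cross = 35·137.5000 = 4812.5000
edge 5: (19,17.5)→(20,24)  cross = 19·24 − 20·17.5 = 106.0000; (r_i+r_j)·cross = 39·106.0000 = 4134.0000
edge 6: (20,24)→(19,38)  cross = 20·38 − 19·24 = 304.0000; (r_i+r_j)·cross = 39·304.0000 = 11856.0000
edge 7: (19,38)→(9,38.5)  cross = 19·38.5 − 9·38 = 389.5000; (r_i+r_j)·cross = 28·389.5000 = 10906.0000
edge 8: (9,38.5)→(1,38)  cross = 9·38 − 1·38.5 = 303.5000; (r_i+r_j)·cross = 10·303.5000 = 3035.0000
Σcross = 972.0000 → A = |Σcross|/2 = 486.0000 mm²
Σ(r_i+r_j)·cross = 32319.0000 → first moment M = |Σ|/6 = 5386.5000
R_c = M/A = 5386.5000/486.0000 = 11.0833 mm
θ = 149° = 2.600541 rad
V = θ·R_c·A = 2.600541·11.0833·486.0000 = 14007.812 mm³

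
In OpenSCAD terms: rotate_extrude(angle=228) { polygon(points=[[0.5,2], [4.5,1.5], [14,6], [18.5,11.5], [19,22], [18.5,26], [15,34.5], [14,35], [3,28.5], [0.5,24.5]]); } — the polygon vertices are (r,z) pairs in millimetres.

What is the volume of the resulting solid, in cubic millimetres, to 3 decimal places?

Profile (r,z), 10 vertices: (0.5,2) (4.5,1.5) (14,6) (18.5,11.5) (19,22) (18.5,26) (15,34.5) (14,35) (3,28.5) (0.5,24.5)
edge 0: (0.5,2)→(4.5,1.5)  cross = 0.5·1.5 − 4.5·2 = -8.2500; (r_i+r_j)·cross = 5·-8.2500 = -41.2500
edge 1: (4.5,1.5)→(14,6)  cross = 4.5·6 − 14·1.5 = 6.0000; (r_i+r_j)·cross = 18.5·6.0000 = 111.0000
edge 2: (14,6)→(18.5,11.5)  cross = 14·11.5 − 18.5·6 = 50.0000; (r_i+r_j)·cross = 32.5·50.0000 = 1625.0000
edge 3: (18.5,11.5)→(19,22)  cross = 18.5·22 − 19·11.5 = 188.5000; (r_i+r_j)·cross = 37.5·188.5000 = 7068.7500
edge 4: (19,22)→(18.5,26)  cross = 19·26 − 18.5·22 = 87.0000; (r_i+r_j)·cross = 37.5·87.0000 = 3262.5000
edge 5: (18.5,26)→(15,34.5)  cross = 18.5·34.5 − 15·26 = 248.2500; (r_i+r_j)·cross = 33.5·248.2500 = 8316.3750
edge 6: (15,34.5)→(14,35)  cross = 15·35 − 14·34.5 = 42.0000; (r_i+r_j)·cross = 29·42.0000 = 1218.0000
edge 7: (14,35)→(3,28.5)  cross = 14·28.5 − 3·35 = 294.0000; (r_i+r_j)·cross = 17·294.0000 = 4998.0000
edge 8: (3,28.5)→(0.5,24.5)  cross = 3·24.5 − 0.5·28.5 = 59.2500; (r_i+r_j)·cross = 3.5·59.2500 = 207.3750
edge 9: (0.5,24.5)→(0.5,2)  cross = 0.5·2 − 0.5·24.5 = -11.2500; (r_i+r_j)·cross = 1·-11.2500 = -11.2500
Σcross = 955.5000 → A = |Σcross|/2 = 477.7500 mm²
Σ(r_i+r_j)·cross = 26754.5000 → first moment M = |Σ|/6 = 4459.0833
R_c = M/A = 4459.0833/477.7500 = 9.3335 mm
θ = 228° = 3.979351 rad
V = θ·R_c·A = 3.979351·9.3335·477.7500 = 17744.256 mm³

Volume = 17744.256 mm³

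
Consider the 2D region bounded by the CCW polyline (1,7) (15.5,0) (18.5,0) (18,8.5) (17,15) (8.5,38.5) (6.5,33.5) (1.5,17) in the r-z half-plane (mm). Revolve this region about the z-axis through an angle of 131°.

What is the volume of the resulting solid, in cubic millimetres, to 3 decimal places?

Profile (r,z), 8 vertices: (1,7) (15.5,0) (18.5,0) (18,8.5) (17,15) (8.5,38.5) (6.5,33.5) (1.5,17)
edge 0: (1,7)→(15.5,0)  cross = 1·0 − 15.5·7 = -108.5000; (r_i+r_j)·cross = 16.5·-108.5000 = -1790.2500
edge 1: (15.5,0)→(18.5,0)  cross = 15.5·0 − 18.5·0 = 0.0000; (r_i+r_j)·cross = 34·0.0000 = 0.0000
edge 2: (18.5,0)→(18,8.5)  cross = 18.5·8.5 − 18·0 = 157.2500; (r_i+r_j)·cross = 36.5·157.2500 = 5739.6250
edge 3: (18,8.5)→(17,15)  cross = 18·15 − 17·8.5 = 125.5000; (r_i+r_j)·cross = 35·125.5000 = 4392.5000
edge 4: (17,15)→(8.5,38.5)  cross = 17·38.5 − 8.5·15 = 527.0000; (r_i+r_j)·cross = 25.5·527.0000 = 13438.5000
edge 5: (8.5,38.5)→(6.5,33.5)  cross = 8.5·33.5 − 6.5·38.5 = 34.5000; (r_i+r_j)·cross = 15·34.5000 = 517.5000
edge 6: (6.5,33.5)→(1.5,17)  cross = 6.5·17 − 1.5·33.5 = 60.2500; (r_i+r_j)·cross = 8·60.2500 = 482.0000
edge 7: (1.5,17)→(1,7)  cross = 1.5·7 − 1·17 = -6.5000; (r_i+r_j)·cross = 2.5·-6.5000 = -16.2500
Σcross = 789.5000 → A = |Σcross|/2 = 394.7500 mm²
Σ(r_i+r_j)·cross = 22763.6250 → first moment M = |Σ|/6 = 3793.9375
R_c = M/A = 3793.9375/394.7500 = 9.6110 mm
θ = 131° = 2.286381 rad
V = θ·R_c·A = 2.286381·9.6110·394.7500 = 8674.388 mm³

Volume = 8674.388 mm³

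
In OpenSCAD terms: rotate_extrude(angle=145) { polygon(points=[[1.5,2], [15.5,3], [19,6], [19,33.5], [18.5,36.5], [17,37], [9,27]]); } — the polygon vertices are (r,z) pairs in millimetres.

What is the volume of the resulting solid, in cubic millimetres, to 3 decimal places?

Profile (r,z), 7 vertices: (1.5,2) (15.5,3) (19,6) (19,33.5) (18.5,36.5) (17,37) (9,27)
edge 0: (1.5,2)→(15.5,3)  cross = 1.5·3 − 15.5·2 = -26.5000; (r_i+r_j)·cross = 17·-26.5000 = -450.5000
edge 1: (15.5,3)→(19,6)  cross = 15.5·6 − 19·3 = 36.0000; (r_i+r_j)·cross = 34.5·36.0000 = 1242.0000
edge 2: (19,6)→(19,33.5)  cross = 19·33.5 − 19·6 = 522.5000; (r_i+r_j)·cross = 38·522.5000 = 19855.0000
edge 3: (19,33.5)→(18.5,36.5)  cross = 19·36.5 − 18.5·33.5 = 73.7500; (r_i+r_j)·cross = 37.5·73.7500 = 2765.6250
edge 4: (18.5,36.5)→(17,37)  cross = 18.5·37 − 17·36.5 = 64.0000; (r_i+r_j)·cross = 35.5·64.0000 = 2272.0000
edge 5: (17,37)→(9,27)  cross = 17·27 − 9·37 = 126.0000; (r_i+r_j)·cross = 26·126.0000 = 3276.0000
edge 6: (9,27)→(1.5,2)  cross = 9·2 − 1.5·27 = -22.5000; (r_i+r_j)·cross = 10.5·-22.5000 = -236.2500
Σcross = 773.2500 → A = |Σcross|/2 = 386.6250 mm²
Σ(r_i+r_j)·cross = 28723.8750 → first moment M = |Σ|/6 = 4787.3125
R_c = M/A = 4787.3125/386.6250 = 12.3823 mm
θ = 145° = 2.530727 rad
V = θ·R_c·A = 2.530727·12.3823·386.6250 = 12115.383 mm³

Volume = 12115.383 mm³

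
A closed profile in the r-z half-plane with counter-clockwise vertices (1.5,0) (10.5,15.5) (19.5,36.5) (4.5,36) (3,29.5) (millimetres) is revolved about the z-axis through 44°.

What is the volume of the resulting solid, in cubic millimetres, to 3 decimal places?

Volume = 1996.849 mm³

Profile (r,z), 5 vertices: (1.5,0) (10.5,15.5) (19.5,36.5) (4.5,36) (3,29.5)
edge 0: (1.5,0)→(10.5,15.5)  cross = 1.5·15.5 − 10.5·0 = 23.2500; (r_i+r_j)·cross = 12·23.2500 = 279.0000
edge 1: (10.5,15.5)→(19.5,36.5)  cross = 10.5·36.5 − 19.5·15.5 = 81.0000; (r_i+r_j)·cross = 30·81.0000 = 2430.0000
edge 2: (19.5,36.5)→(4.5,36)  cross = 19.5·36 − 4.5·36.5 = 537.7500; (r_i+r_j)·cross = 24·537.7500 = 12906.0000
edge 3: (4.5,36)→(3,29.5)  cross = 4.5·29.5 − 3·36 = 24.7500; (r_i+r_j)·cross = 7.5·24.7500 = 185.6250
edge 4: (3,29.5)→(1.5,0)  cross = 3·0 − 1.5·29.5 = -44.2500; (r_i+r_j)·cross = 4.5·-44.2500 = -199.1250
Σcross = 622.5000 → A = |Σcross|/2 = 311.2500 mm²
Σ(r_i+r_j)·cross = 15601.5000 → first moment M = |Σ|/6 = 2600.2500
R_c = M/A = 2600.2500/311.2500 = 8.3542 mm
θ = 44° = 0.767945 rad
V = θ·R_c·A = 0.767945·8.3542·311.2500 = 1996.849 mm³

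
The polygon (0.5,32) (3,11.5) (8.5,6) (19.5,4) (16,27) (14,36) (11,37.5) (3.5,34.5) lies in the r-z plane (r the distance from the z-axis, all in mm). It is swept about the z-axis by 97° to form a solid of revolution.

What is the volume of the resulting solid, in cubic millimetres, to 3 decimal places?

Profile (r,z), 8 vertices: (0.5,32) (3,11.5) (8.5,6) (19.5,4) (16,27) (14,36) (11,37.5) (3.5,34.5)
edge 0: (0.5,32)→(3,11.5)  cross = 0.5·11.5 − 3·32 = -90.2500; (r_i+r_j)·cross = 3.5·-90.2500 = -315.8750
edge 1: (3,11.5)→(8.5,6)  cross = 3·6 − 8.5·11.5 = -79.7500; (r_i+r_j)·cross = 11.5·-79.7500 = -917.1250
edge 2: (8.5,6)→(19.5,4)  cross = 8.5·4 − 19.5·6 = -83.0000; (r_i+r_j)·cross = 28·-83.0000 = -2324.0000
edge 3: (19.5,4)→(16,27)  cross = 19.5·27 − 16·4 = 462.5000; (r_i+r_j)·cross = 35.5·462.5000 = 16418.7500
edge 4: (16,27)→(14,36)  cross = 16·36 − 14·27 = 198.0000; (r_i+r_j)·cross = 30·198.0000 = 5940.0000
edge 5: (14,36)→(11,37.5)  cross = 14·37.5 − 11·36 = 129.0000; (r_i+r_j)·cross = 25·129.0000 = 3225.0000
edge 6: (11,37.5)→(3.5,34.5)  cross = 11·34.5 − 3.5·37.5 = 248.2500; (r_i+r_j)·cross = 14.5·248.2500 = 3599.6250
edge 7: (3.5,34.5)→(0.5,32)  cross = 3.5·32 − 0.5·34.5 = 94.7500; (r_i+r_j)·cross = 4·94.7500 = 379.0000
Σcross = 879.5000 → A = |Σcross|/2 = 439.7500 mm²
Σ(r_i+r_j)·cross = 26005.3750 → first moment M = |Σ|/6 = 4334.2292
R_c = M/A = 4334.2292/439.7500 = 9.8561 mm
θ = 97° = 1.692969 rad
V = θ·R_c·A = 1.692969·9.8561·439.7500 = 7337.717 mm³

Volume = 7337.717 mm³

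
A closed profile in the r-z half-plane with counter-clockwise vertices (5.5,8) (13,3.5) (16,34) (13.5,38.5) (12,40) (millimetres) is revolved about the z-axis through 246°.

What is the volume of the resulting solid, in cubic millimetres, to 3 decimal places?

Profile (r,z), 5 vertices: (5.5,8) (13,3.5) (16,34) (13.5,38.5) (12,40)
edge 0: (5.5,8)→(13,3.5)  cross = 5.5·3.5 − 13·8 = -84.7500; (r_i+r_j)·cross = 18.5·-84.7500 = -1567.8750
edge 1: (13,3.5)→(16,34)  cross = 13·34 − 16·3.5 = 386.0000; (r_i+r_j)·cross = 29·386.0000 = 11194.0000
edge 2: (16,34)→(13.5,38.5)  cross = 16·38.5 − 13.5·34 = 157.0000; (r_i+r_j)·cross = 29.5·157.0000 = 4631.5000
edge 3: (13.5,38.5)→(12,40)  cross = 13.5·40 − 12·38.5 = 78.0000; (r_i+r_j)·cross = 25.5·78.0000 = 1989.0000
edge 4: (12,40)→(5.5,8)  cross = 12·8 − 5.5·40 = -124.0000; (r_i+r_j)·cross = 17.5·-124.0000 = -2170.0000
Σcross = 412.2500 → A = |Σcross|/2 = 206.1250 mm²
Σ(r_i+r_j)·cross = 14076.6250 → first moment M = |Σ|/6 = 2346.1042
R_c = M/A = 2346.1042/206.1250 = 11.3819 mm
θ = 246° = 4.293510 rad
V = θ·R_c·A = 4.293510·11.3819·206.1250 = 10073.022 mm³

Volume = 10073.022 mm³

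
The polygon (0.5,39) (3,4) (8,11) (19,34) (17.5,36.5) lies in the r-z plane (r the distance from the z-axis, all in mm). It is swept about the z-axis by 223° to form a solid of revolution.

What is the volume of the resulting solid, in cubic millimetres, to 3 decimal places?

Volume = 10937.568 mm³

Profile (r,z), 5 vertices: (0.5,39) (3,4) (8,11) (19,34) (17.5,36.5)
edge 0: (0.5,39)→(3,4)  cross = 0.5·4 − 3·39 = -115.0000; (r_i+r_j)·cross = 3.5·-115.0000 = -402.5000
edge 1: (3,4)→(8,11)  cross = 3·11 − 8·4 = 1.0000; (r_i+r_j)·cross = 11·1.0000 = 11.0000
edge 2: (8,11)→(19,34)  cross = 8·34 − 19·11 = 63.0000; (r_i+r_j)·cross = 27·63.0000 = 1701.0000
edge 3: (19,34)→(17.5,36.5)  cross = 19·36.5 − 17.5·34 = 98.5000; (r_i+r_j)·cross = 36.5·98.5000 = 3595.2500
edge 4: (17.5,36.5)→(0.5,39)  cross = 17.5·39 − 0.5·36.5 = 664.2500; (r_i+r_j)·cross = 18·664.2500 = 11956.5000
Σcross = 711.7500 → A = |Σcross|/2 = 355.8750 mm²
Σ(r_i+r_j)·cross = 16861.2500 → first moment M = |Σ|/6 = 2810.2083
R_c = M/A = 2810.2083/355.8750 = 7.8966 mm
θ = 223° = 3.892084 rad
V = θ·R_c·A = 3.892084·7.8966·355.8750 = 10937.568 mm³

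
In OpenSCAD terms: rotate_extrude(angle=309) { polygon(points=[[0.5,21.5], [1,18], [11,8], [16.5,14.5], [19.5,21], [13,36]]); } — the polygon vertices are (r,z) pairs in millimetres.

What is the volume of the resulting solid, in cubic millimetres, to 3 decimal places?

Profile (r,z), 6 vertices: (0.5,21.5) (1,18) (11,8) (16.5,14.5) (19.5,21) (13,36)
edge 0: (0.5,21.5)→(1,18)  cross = 0.5·18 − 1·21.5 = -12.5000; (r_i+r_j)·cross = 1.5·-12.5000 = -18.7500
edge 1: (1,18)→(11,8)  cross = 1·8 − 11·18 = -190.0000; (r_i+r_j)·cross = 12·-190.0000 = -2280.0000
edge 2: (11,8)→(16.5,14.5)  cross = 11·14.5 − 16.5·8 = 27.5000; (r_i+r_j)·cross = 27.5·27.5000 = 756.2500
edge 3: (16.5,14.5)→(19.5,21)  cross = 16.5·21 − 19.5·14.5 = 63.7500; (r_i+r_j)·cross = 36·63.7500 = 2295.0000
edge 4: (19.5,21)→(13,36)  cross = 19.5·36 − 13·21 = 429.0000; (r_i+r_j)·cross = 32.5·429.0000 = 13942.5000
edge 5: (13,36)→(0.5,21.5)  cross = 13·21.5 − 0.5·36 = 261.5000; (r_i+r_j)·cross = 13.5·261.5000 = 3530.2500
Σcross = 579.2500 → A = |Σcross|/2 = 289.6250 mm²
Σ(r_i+r_j)·cross = 18225.2500 → first moment M = |Σ|/6 = 3037.5417
R_c = M/A = 3037.5417/289.6250 = 10.4878 mm
θ = 309° = 5.393067 rad
V = θ·R_c·A = 5.393067·10.4878·289.6250 = 16381.667 mm³

Volume = 16381.667 mm³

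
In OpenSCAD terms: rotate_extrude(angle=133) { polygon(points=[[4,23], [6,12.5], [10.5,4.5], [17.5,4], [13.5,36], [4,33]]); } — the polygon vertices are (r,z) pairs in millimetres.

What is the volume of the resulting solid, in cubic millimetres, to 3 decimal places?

Volume = 7421.593 mm³

Profile (r,z), 6 vertices: (4,23) (6,12.5) (10.5,4.5) (17.5,4) (13.5,36) (4,33)
edge 0: (4,23)→(6,12.5)  cross = 4·12.5 − 6·23 = -88.0000; (r_i+r_j)·cross = 10·-88.0000 = -880.0000
edge 1: (6,12.5)→(10.5,4.5)  cross = 6·4.5 − 10.5·12.5 = -104.2500; (r_i+r_j)·cross = 16.5·-104.2500 = -1720.1250
edge 2: (10.5,4.5)→(17.5,4)  cross = 10.5·4 − 17.5·4.5 = -36.7500; (r_i+r_j)·cross = 28·-36.7500 = -1029.0000
edge 3: (17.5,4)→(13.5,36)  cross = 17.5·36 − 13.5·4 = 576.0000; (r_i+r_j)·cross = 31·576.0000 = 17856.0000
edge 4: (13.5,36)→(4,33)  cross = 13.5·33 − 4·36 = 301.5000; (r_i+r_j)·cross = 17.5·301.5000 = 5276.2500
edge 5: (4,33)→(4,23)  cross = 4·23 − 4·33 = -40.0000; (r_i+r_j)·cross = 8·-40.0000 = -320.0000
Σcross = 608.5000 → A = |Σcross|/2 = 304.2500 mm²
Σ(r_i+r_j)·cross = 19183.1250 → first moment M = |Σ|/6 = 3197.1875
R_c = M/A = 3197.1875/304.2500 = 10.5084 mm
θ = 133° = 2.321288 rad
V = θ·R_c·A = 2.321288·10.5084·304.2500 = 7421.593 mm³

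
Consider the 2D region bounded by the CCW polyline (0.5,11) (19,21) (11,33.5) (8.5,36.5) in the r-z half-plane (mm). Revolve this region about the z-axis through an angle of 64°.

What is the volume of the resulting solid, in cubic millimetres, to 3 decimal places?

Profile (r,z), 4 vertices: (0.5,11) (19,21) (11,33.5) (8.5,36.5)
edge 0: (0.5,11)→(19,21)  cross = 0.5·21 − 19·11 = -198.5000; (r_i+r_j)·cross = 19.5·-198.5000 = -3870.7500
edge 1: (19,21)→(11,33.5)  cross = 19·33.5 − 11·21 = 405.5000; (r_i+r_j)·cross = 30·405.5000 = 12165.0000
edge 2: (11,33.5)→(8.5,36.5)  cross = 11·36.5 − 8.5·33.5 = 116.7500; (r_i+r_j)·cross = 19.5·116.7500 = 2276.6250
edge 3: (8.5,36.5)→(0.5,11)  cross = 8.5·11 − 0.5·36.5 = 75.2500; (r_i+r_j)·cross = 9·75.2500 = 677.2500
Σcross = 399.0000 → A = |Σcross|/2 = 199.5000 mm²
Σ(r_i+r_j)·cross = 11248.1250 → first moment M = |Σ|/6 = 1874.6875
R_c = M/A = 1874.6875/199.5000 = 9.3969 mm
θ = 64° = 1.117011 rad
V = θ·R_c·A = 1.117011·9.3969·199.5000 = 2094.046 mm³

Volume = 2094.046 mm³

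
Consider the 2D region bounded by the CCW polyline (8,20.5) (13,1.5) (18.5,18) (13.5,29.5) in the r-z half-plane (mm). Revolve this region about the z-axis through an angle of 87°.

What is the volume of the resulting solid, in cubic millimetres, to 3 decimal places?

Volume = 2965.127 mm³

Profile (r,z), 4 vertices: (8,20.5) (13,1.5) (18.5,18) (13.5,29.5)
edge 0: (8,20.5)→(13,1.5)  cross = 8·1.5 − 13·20.5 = -254.5000; (r_i+r_j)·cross = 21·-254.5000 = -5344.5000
edge 1: (13,1.5)→(18.5,18)  cross = 13·18 − 18.5·1.5 = 206.2500; (r_i+r_j)·cross = 31.5·206.2500 = 6496.8750
edge 2: (18.5,18)→(13.5,29.5)  cross = 18.5·29.5 − 13.5·18 = 302.7500; (r_i+r_j)·cross = 32·302.7500 = 9688.0000
edge 3: (13.5,29.5)→(8,20.5)  cross = 13.5·20.5 − 8·29.5 = 40.7500; (r_i+r_j)·cross = 21.5·40.7500 = 876.1250
Σcross = 295.2500 → A = |Σcross|/2 = 147.6250 mm²
Σ(r_i+r_j)·cross = 11716.5000 → first moment M = |Σ|/6 = 1952.7500
R_c = M/A = 1952.7500/147.6250 = 13.2278 mm
θ = 87° = 1.518436 rad
V = θ·R_c·A = 1.518436·13.2278·147.6250 = 2965.127 mm³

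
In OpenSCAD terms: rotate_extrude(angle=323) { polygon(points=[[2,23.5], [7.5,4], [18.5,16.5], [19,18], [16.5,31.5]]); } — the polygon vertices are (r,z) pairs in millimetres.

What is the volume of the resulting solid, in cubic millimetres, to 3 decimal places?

Profile (r,z), 5 vertices: (2,23.5) (7.5,4) (18.5,16.5) (19,18) (16.5,31.5)
edge 0: (2,23.5)→(7.5,4)  cross = 2·4 − 7.5·23.5 = -168.2500; (r_i+r_j)·cross = 9.5·-168.2500 = -1598.3750
edge 1: (7.5,4)→(18.5,16.5)  cross = 7.5·16.5 − 18.5·4 = 49.7500; (r_i+r_j)·cross = 26·49.7500 = 1293.5000
edge 2: (18.5,16.5)→(19,18)  cross = 18.5·18 − 19·16.5 = 19.5000; (r_i+r_j)·cross = 37.5·19.5000 = 731.2500
edge 3: (19,18)→(16.5,31.5)  cross = 19·31.5 − 16.5·18 = 301.5000; (r_i+r_j)·cross = 35.5·301.5000 = 10703.2500
edge 4: (16.5,31.5)→(2,23.5)  cross = 16.5·23.5 − 2·31.5 = 324.7500; (r_i+r_j)·cross = 18.5·324.7500 = 6007.8750
Σcross = 527.2500 → A = |Σcross|/2 = 263.6250 mm²
Σ(r_i+r_j)·cross = 17137.5000 → first moment M = |Σ|/6 = 2856.2500
R_c = M/A = 2856.2500/263.6250 = 10.8345 mm
θ = 323° = 5.637413 rad
V = θ·R_c·A = 5.637413·10.8345·263.6250 = 16101.862 mm³

Volume = 16101.862 mm³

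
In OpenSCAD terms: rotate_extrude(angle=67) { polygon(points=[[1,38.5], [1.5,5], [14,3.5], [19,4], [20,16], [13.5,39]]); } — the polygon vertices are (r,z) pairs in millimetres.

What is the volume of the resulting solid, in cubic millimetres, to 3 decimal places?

Volume = 6454.706 mm³

Profile (r,z), 6 vertices: (1,38.5) (1.5,5) (14,3.5) (19,4) (20,16) (13.5,39)
edge 0: (1,38.5)→(1.5,5)  cross = 1·5 − 1.5·38.5 = -52.7500; (r_i+r_j)·cross = 2.5·-52.7500 = -131.8750
edge 1: (1.5,5)→(14,3.5)  cross = 1.5·3.5 − 14·5 = -64.7500; (r_i+r_j)·cross = 15.5·-64.7500 = -1003.6250
edge 2: (14,3.5)→(19,4)  cross = 14·4 − 19·3.5 = -10.5000; (r_i+r_j)·cross = 33·-10.5000 = -346.5000
edge 3: (19,4)→(20,16)  cross = 19·16 − 20·4 = 224.0000; (r_i+r_j)·cross = 39·224.0000 = 8736.0000
edge 4: (20,16)→(13.5,39)  cross = 20·39 − 13.5·16 = 564.0000; (r_i+r_j)·cross = 33.5·564.0000 = 18894.0000
edge 5: (13.5,39)→(1,38.5)  cross = 13.5·38.5 − 1·39 = 480.7500; (r_i+r_j)·cross = 14.5·480.7500 = 6970.8750
Σcross = 1140.7500 → A = |Σcross|/2 = 570.3750 mm²
Σ(r_i+r_j)·cross = 33118.8750 → first moment M = |Σ|/6 = 5519.8125
R_c = M/A = 5519.8125/570.3750 = 9.6775 mm
θ = 67° = 1.169371 rad
V = θ·R_c·A = 1.169371·9.6775·570.3750 = 6454.706 mm³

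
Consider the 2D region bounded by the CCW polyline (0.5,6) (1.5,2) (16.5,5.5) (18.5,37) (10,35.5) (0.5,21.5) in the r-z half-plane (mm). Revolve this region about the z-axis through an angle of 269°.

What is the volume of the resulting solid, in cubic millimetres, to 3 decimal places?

Volume = 21581.446 mm³

Profile (r,z), 6 vertices: (0.5,6) (1.5,2) (16.5,5.5) (18.5,37) (10,35.5) (0.5,21.5)
edge 0: (0.5,6)→(1.5,2)  cross = 0.5·2 − 1.5·6 = -8.0000; (r_i+r_j)·cross = 2·-8.0000 = -16.0000
edge 1: (1.5,2)→(16.5,5.5)  cross = 1.5·5.5 − 16.5·2 = -24.7500; (r_i+r_j)·cross = 18·-24.7500 = -445.5000
edge 2: (16.5,5.5)→(18.5,37)  cross = 16.5·37 − 18.5·5.5 = 508.7500; (r_i+r_j)·cross = 35·508.7500 = 17806.2500
edge 3: (18.5,37)→(10,35.5)  cross = 18.5·35.5 − 10·37 = 286.7500; (r_i+r_j)·cross = 28.5·286.7500 = 8172.3750
edge 4: (10,35.5)→(0.5,21.5)  cross = 10·21.5 − 0.5·35.5 = 197.2500; (r_i+r_j)·cross = 10.5·197.2500 = 2071.1250
edge 5: (0.5,21.5)→(0.5,6)  cross = 0.5·6 − 0.5·21.5 = -7.7500; (r_i+r_j)·cross = 1·-7.7500 = -7.7500
Σcross = 952.2500 → A = |Σcross|/2 = 476.1250 mm²
Σ(r_i+r_j)·cross = 27580.5000 → first moment M = |Σ|/6 = 4596.7500
R_c = M/A = 4596.7500/476.1250 = 9.6545 mm
θ = 269° = 4.694936 rad
V = θ·R_c·A = 4.694936·9.6545·476.1250 = 21581.446 mm³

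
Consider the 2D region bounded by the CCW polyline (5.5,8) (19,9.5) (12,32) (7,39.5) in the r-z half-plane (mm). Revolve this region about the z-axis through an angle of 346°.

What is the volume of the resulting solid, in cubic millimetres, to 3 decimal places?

Volume = 15705.511 mm³

Profile (r,z), 4 vertices: (5.5,8) (19,9.5) (12,32) (7,39.5)
edge 0: (5.5,8)→(19,9.5)  cross = 5.5·9.5 − 19·8 = -99.7500; (r_i+r_j)·cross = 24.5·-99.7500 = -2443.8750
edge 1: (19,9.5)→(12,32)  cross = 19·32 − 12·9.5 = 494.0000; (r_i+r_j)·cross = 31·494.0000 = 15314.0000
edge 2: (12,32)→(7,39.5)  cross = 12·39.5 − 7·32 = 250.0000; (r_i+r_j)·cross = 19·250.0000 = 4750.0000
edge 3: (7,39.5)→(5.5,8)  cross = 7·8 − 5.5·39.5 = -161.2500; (r_i+r_j)·cross = 12.5·-161.2500 = -2015.6250
Σcross = 483.0000 → A = |Σcross|/2 = 241.5000 mm²
Σ(r_i+r_j)·cross = 15604.5000 → first moment M = |Σ|/6 = 2600.7500
R_c = M/A = 2600.7500/241.5000 = 10.7692 mm
θ = 346° = 6.038839 rad
V = θ·R_c·A = 6.038839·10.7692·241.5000 = 15705.511 mm³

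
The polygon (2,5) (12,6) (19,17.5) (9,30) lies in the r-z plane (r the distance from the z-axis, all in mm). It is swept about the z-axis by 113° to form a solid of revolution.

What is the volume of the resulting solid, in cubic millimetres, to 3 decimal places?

Profile (r,z), 4 vertices: (2,5) (12,6) (19,17.5) (9,30)
edge 0: (2,5)→(12,6)  cross = 2·6 − 12·5 = -48.0000; (r_i+r_j)·cross = 14·-48.0000 = -672.0000
edge 1: (12,6)→(19,17.5)  cross = 12·17.5 − 19·6 = 96.0000; (r_i+r_j)·cross = 31·96.0000 = 2976.0000
edge 2: (19,17.5)→(9,30)  cross = 19·30 − 9·17.5 = 412.5000; (r_i+r_j)·cross = 28·412.5000 = 11550.0000
edge 3: (9,30)→(2,5)  cross = 9·5 − 2·30 = -15.0000; (r_i+r_j)·cross = 11·-15.0000 = -165.0000
Σcross = 445.5000 → A = |Σcross|/2 = 222.7500 mm²
Σ(r_i+r_j)·cross = 13689.0000 → first moment M = |Σ|/6 = 2281.5000
R_c = M/A = 2281.5000/222.7500 = 10.2424 mm
θ = 113° = 1.972222 rad
V = θ·R_c·A = 1.972222·10.2424·222.7500 = 4499.625 mm³

Volume = 4499.625 mm³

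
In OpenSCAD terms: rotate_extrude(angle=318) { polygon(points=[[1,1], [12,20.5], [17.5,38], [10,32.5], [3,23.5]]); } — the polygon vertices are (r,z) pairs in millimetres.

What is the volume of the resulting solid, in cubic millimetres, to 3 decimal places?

Volume = 9135.079 mm³

Profile (r,z), 5 vertices: (1,1) (12,20.5) (17.5,38) (10,32.5) (3,23.5)
edge 0: (1,1)→(12,20.5)  cross = 1·20.5 − 12·1 = 8.5000; (r_i+r_j)·cross = 13·8.5000 = 110.5000
edge 1: (12,20.5)→(17.5,38)  cross = 12·38 − 17.5·20.5 = 97.2500; (r_i+r_j)·cross = 29.5·97.2500 = 2868.8750
edge 2: (17.5,38)→(10,32.5)  cross = 17.5·32.5 − 10·38 = 188.7500; (r_i+r_j)·cross = 27.5·188.7500 = 5190.6250
edge 3: (10,32.5)→(3,23.5)  cross = 10·23.5 − 3·32.5 = 137.5000; (r_i+r_j)·cross = 13·137.5000 = 1787.5000
edge 4: (3,23.5)→(1,1)  cross = 3·1 − 1·23.5 = -20.5000; (r_i+r_j)·cross = 4·-20.5000 = -82.0000
Σcross = 411.5000 → A = |Σcross|/2 = 205.7500 mm²
Σ(r_i+r_j)·cross = 9875.5000 → first moment M = |Σ|/6 = 1645.9167
R_c = M/A = 1645.9167/205.7500 = 7.9996 mm
θ = 318° = 5.550147 rad
V = θ·R_c·A = 5.550147·7.9996·205.7500 = 9135.079 mm³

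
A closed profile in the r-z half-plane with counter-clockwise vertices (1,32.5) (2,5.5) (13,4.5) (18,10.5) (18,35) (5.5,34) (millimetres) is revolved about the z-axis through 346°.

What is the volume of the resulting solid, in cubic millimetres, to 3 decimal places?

Volume = 27456.212 mm³

Profile (r,z), 6 vertices: (1,32.5) (2,5.5) (13,4.5) (18,10.5) (18,35) (5.5,34)
edge 0: (1,32.5)→(2,5.5)  cross = 1·5.5 − 2·32.5 = -59.5000; (r_i+r_j)·cross = 3·-59.5000 = -178.5000
edge 1: (2,5.5)→(13,4.5)  cross = 2·4.5 − 13·5.5 = -62.5000; (r_i+r_j)·cross = 15·-62.5000 = -937.5000
edge 2: (13,4.5)→(18,10.5)  cross = 13·10.5 − 18·4.5 = 55.5000; (r_i+r_j)·cross = 31·55.5000 = 1720.5000
edge 3: (18,10.5)→(18,35)  cross = 18·35 − 18·10.5 = 441.0000; (r_i+r_j)·cross = 36·441.0000 = 15876.0000
edge 4: (18,35)→(5.5,34)  cross = 18·34 − 5.5·35 = 419.5000; (r_i+r_j)·cross = 23.5·419.5000 = 9858.2500
edge 5: (5.5,34)→(1,32.5)  cross = 5.5·32.5 − 1·34 = 144.7500; (r_i+r_j)·cross = 6.5·144.7500 = 940.8750
Σcross = 938.7500 → A = |Σcross|/2 = 469.3750 mm²
Σ(r_i+r_j)·cross = 27279.6250 → first moment M = |Σ|/6 = 4546.6042
R_c = M/A = 4546.6042/469.3750 = 9.6865 mm
θ = 346° = 6.038839 rad
V = θ·R_c·A = 6.038839·9.6865·469.3750 = 27456.212 mm³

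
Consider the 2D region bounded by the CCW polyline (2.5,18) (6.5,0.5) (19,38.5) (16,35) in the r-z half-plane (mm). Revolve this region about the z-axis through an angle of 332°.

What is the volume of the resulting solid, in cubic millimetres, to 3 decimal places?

Volume = 10161.247 mm³

Profile (r,z), 4 vertices: (2.5,18) (6.5,0.5) (19,38.5) (16,35)
edge 0: (2.5,18)→(6.5,0.5)  cross = 2.5·0.5 − 6.5·18 = -115.7500; (r_i+r_j)·cross = 9·-115.7500 = -1041.7500
edge 1: (6.5,0.5)→(19,38.5)  cross = 6.5·38.5 − 19·0.5 = 240.7500; (r_i+r_j)·cross = 25.5·240.7500 = 6139.1250
edge 2: (19,38.5)→(16,35)  cross = 19·35 − 16·38.5 = 49.0000; (r_i+r_j)·cross = 35·49.0000 = 1715.0000
edge 3: (16,35)→(2.5,18)  cross = 16·18 − 2.5·35 = 200.5000; (r_i+r_j)·cross = 18.5·200.5000 = 3709.2500
Σcross = 374.5000 → A = |Σcross|/2 = 187.2500 mm²
Σ(r_i+r_j)·cross = 10521.6250 → first moment M = |Σ|/6 = 1753.6042
R_c = M/A = 1753.6042/187.2500 = 9.3650 mm
θ = 332° = 5.794493 rad
V = θ·R_c·A = 5.794493·9.3650·187.2500 = 10161.247 mm³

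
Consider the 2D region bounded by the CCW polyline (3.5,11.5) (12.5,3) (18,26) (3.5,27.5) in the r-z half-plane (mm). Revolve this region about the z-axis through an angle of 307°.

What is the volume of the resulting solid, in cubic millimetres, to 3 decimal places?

Volume = 12884.144 mm³

Profile (r,z), 4 vertices: (3.5,11.5) (12.5,3) (18,26) (3.5,27.5)
edge 0: (3.5,11.5)→(12.5,3)  cross = 3.5·3 − 12.5·11.5 = -133.2500; (r_i+r_j)·cross = 16·-133.2500 = -2132.0000
edge 1: (12.5,3)→(18,26)  cross = 12.5·26 − 18·3 = 271.0000; (r_i+r_j)·cross = 30.5·271.0000 = 8265.5000
edge 2: (18,26)→(3.5,27.5)  cross = 18·27.5 − 3.5·26 = 404.0000; (r_i+r_j)·cross = 21.5·404.0000 = 8686.0000
edge 3: (3.5,27.5)→(3.5,11.5)  cross = 3.5·11.5 − 3.5·27.5 = -56.0000; (r_i+r_j)·cross = 7·-56.0000 = -392.0000
Σcross = 485.7500 → A = |Σcross|/2 = 242.8750 mm²
Σ(r_i+r_j)·cross = 14427.5000 → first moment M = |Σ|/6 = 2404.5833
R_c = M/A = 2404.5833/242.8750 = 9.9005 mm
θ = 307° = 5.358161 rad
V = θ·R_c·A = 5.358161·9.9005·242.8750 = 12884.144 mm³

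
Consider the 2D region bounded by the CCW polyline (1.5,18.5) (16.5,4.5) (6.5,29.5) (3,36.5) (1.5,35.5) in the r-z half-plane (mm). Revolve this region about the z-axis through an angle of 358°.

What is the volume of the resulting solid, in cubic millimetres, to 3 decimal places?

Volume = 6997.031 mm³

Profile (r,z), 5 vertices: (1.5,18.5) (16.5,4.5) (6.5,29.5) (3,36.5) (1.5,35.5)
edge 0: (1.5,18.5)→(16.5,4.5)  cross = 1.5·4.5 − 16.5·18.5 = -298.5000; (r_i+r_j)·cross = 18·-298.5000 = -5373.0000
edge 1: (16.5,4.5)→(6.5,29.5)  cross = 16.5·29.5 − 6.5·4.5 = 457.5000; (r_i+r_j)·cross = 23·457.5000 = 10522.5000
edge 2: (6.5,29.5)→(3,36.5)  cross = 6.5·36.5 − 3·29.5 = 148.7500; (r_i+r_j)·cross = 9.5·148.7500 = 1413.1250
edge 3: (3,36.5)→(1.5,35.5)  cross = 3·35.5 − 1.5·36.5 = 51.7500; (r_i+r_j)·cross = 4.5·51.7500 = 232.8750
edge 4: (1.5,35.5)→(1.5,18.5)  cross = 1.5·18.5 − 1.5·35.5 = -25.5000; (r_i+r_j)·cross = 3·-25.5000 = -76.5000
Σcross = 334.0000 → A = |Σcross|/2 = 167.0000 mm²
Σ(r_i+r_j)·cross = 6719.0000 → first moment M = |Σ|/6 = 1119.8333
R_c = M/A = 1119.8333/167.0000 = 6.7056 mm
θ = 358° = 6.248279 rad
V = θ·R_c·A = 6.248279·6.7056·167.0000 = 6997.031 mm³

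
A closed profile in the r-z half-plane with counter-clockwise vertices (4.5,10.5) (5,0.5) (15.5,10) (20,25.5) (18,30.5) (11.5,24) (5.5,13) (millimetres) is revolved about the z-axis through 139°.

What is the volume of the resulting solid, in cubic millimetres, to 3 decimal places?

Profile (r,z), 7 vertices: (4.5,10.5) (5,0.5) (15.5,10) (20,25.5) (18,30.5) (11.5,24) (5.5,13)
edge 0: (4.5,10.5)→(5,0.5)  cross = 4.5·0.5 − 5·10.5 = -50.2500; (r_i+r_j)·cross = 9.5·-50.2500 = -477.3750
edge 1: (5,0.5)→(15.5,10)  cross = 5·10 − 15.5·0.5 = 42.2500; (r_i+r_j)·cross = 20.5·42.2500 = 866.1250
edge 2: (15.5,10)→(20,25.5)  cross = 15.5·25.5 − 20·10 = 195.2500; (r_i+r_j)·cross = 35.5·195.2500 = 6931.3750
edge 3: (20,25.5)→(18,30.5)  cross = 20·30.5 − 18·25.5 = 151.0000; (r_i+r_j)·cross = 38·151.0000 = 5738.0000
edge 4: (18,30.5)→(11.5,24)  cross = 18·24 − 11.5·30.5 = 81.2500; (r_i+r_j)·cross = 29.5·81.2500 = 2396.8750
edge 5: (11.5,24)→(5.5,13)  cross = 11.5·13 − 5.5·24 = 17.5000; (r_i+r_j)·cross = 17·17.5000 = 297.5000
edge 6: (5.5,13)→(4.5,10.5)  cross = 5.5·10.5 − 4.5·13 = -0.7500; (r_i+r_j)·cross = 10·-0.7500 = -7.5000
Σcross = 436.2500 → A = |Σcross|/2 = 218.1250 mm²
Σ(r_i+r_j)·cross = 15745.0000 → first moment M = |Σ|/6 = 2624.1667
R_c = M/A = 2624.1667/218.1250 = 12.0306 mm
θ = 139° = 2.426008 rad
V = θ·R_c·A = 2.426008·12.0306·218.1250 = 6366.248 mm³

Volume = 6366.248 mm³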